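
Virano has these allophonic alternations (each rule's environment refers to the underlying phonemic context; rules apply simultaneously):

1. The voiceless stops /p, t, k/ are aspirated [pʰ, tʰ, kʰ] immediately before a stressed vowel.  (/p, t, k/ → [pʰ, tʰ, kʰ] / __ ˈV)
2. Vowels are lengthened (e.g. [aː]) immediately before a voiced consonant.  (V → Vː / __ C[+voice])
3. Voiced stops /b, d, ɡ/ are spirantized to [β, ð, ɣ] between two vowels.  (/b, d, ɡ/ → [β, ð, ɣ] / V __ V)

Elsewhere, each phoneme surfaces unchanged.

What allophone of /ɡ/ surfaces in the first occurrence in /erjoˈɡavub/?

/ɡ/ meets the environment for rule 3 (between two vowels) → [ɣ].

[ɣ]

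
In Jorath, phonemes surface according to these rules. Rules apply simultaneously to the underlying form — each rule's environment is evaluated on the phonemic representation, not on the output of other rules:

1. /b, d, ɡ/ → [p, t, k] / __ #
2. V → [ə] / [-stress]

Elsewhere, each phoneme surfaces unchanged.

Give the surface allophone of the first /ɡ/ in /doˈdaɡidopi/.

[ɡ]

/ɡ/ (between /a/ and /i/) fails the environment for rule 1, so it stays [ɡ].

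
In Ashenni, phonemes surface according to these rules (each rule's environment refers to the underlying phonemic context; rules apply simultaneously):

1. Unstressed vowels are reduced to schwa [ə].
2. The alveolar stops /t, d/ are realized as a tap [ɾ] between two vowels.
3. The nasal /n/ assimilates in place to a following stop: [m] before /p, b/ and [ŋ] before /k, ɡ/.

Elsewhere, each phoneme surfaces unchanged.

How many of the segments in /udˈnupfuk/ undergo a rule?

Segments that undergo a rule: /u/ → [ə] (rule 1); /u/ → [ə] (rule 1).
All other segments surface unchanged.

2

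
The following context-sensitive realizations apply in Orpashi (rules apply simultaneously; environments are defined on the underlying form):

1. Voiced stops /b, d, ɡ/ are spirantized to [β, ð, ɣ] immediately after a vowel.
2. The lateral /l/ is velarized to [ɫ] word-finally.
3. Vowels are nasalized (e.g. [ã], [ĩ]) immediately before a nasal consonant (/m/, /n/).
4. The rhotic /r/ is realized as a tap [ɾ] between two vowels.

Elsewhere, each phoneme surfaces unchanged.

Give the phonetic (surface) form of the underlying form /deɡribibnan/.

/d/ (word-initial): rule 1 targets it, but not immediately after a vowel → unchanged [d].
/e/ — between /d/ and /ɡ/; rule 3 does not apply here → [e].
/ɡ/ — between /e/ and /r/, immediately after a vowel — surfaces as [ɣ] (rule 1).
/r/ (between /ɡ/ and /i/) is in the target of rule 4 but the environment (between two vowels) is not met → [r].
/i/ (between /r/ and /b/): rule 3 targets it, but not before a nasal consonant → unchanged [i].
Rule 1 applies to /b/ (between /i/ and /i/: immediately after a vowel) → [β].
/i/ — between /b/ and /b/; rule 3 does not apply here → [i].
Rule 1 applies to /b/ (between /i/ and /n/: immediately after a vowel) → [β].
/n/ stays [n].
/a/ (between /n/ and /n/) occurs before a nasal consonant → [ã] by rule 3.
/n/ (word-final) is unaffected → [n].

[deɣriβiβnãn]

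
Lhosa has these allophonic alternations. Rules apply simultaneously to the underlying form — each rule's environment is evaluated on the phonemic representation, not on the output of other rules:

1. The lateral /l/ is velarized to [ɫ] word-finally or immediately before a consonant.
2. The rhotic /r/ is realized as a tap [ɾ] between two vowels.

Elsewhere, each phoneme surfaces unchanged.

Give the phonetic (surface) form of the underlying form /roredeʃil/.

/r/ (word-initial): rule 2 targets it, but not between two vowels → unchanged [r].
/o/ (between /r/ and /r/): no rule targets it → [o].
/r/ (between /o/ and /e/): between two vowels, so rule 2 applies → [ɾ].
/e/ (between /r/ and /d/): no rule targets it → [e].
/d/ — not in any rule's target class → [d].
/e/ (between /d/ and /ʃ/): no rule targets it → [e].
/ʃ/ (between /e/ and /i/) is unaffected → [ʃ].
/i/ (between /ʃ/ and /l/): no rule targets it → [i].
/l/ (word-final) occurs word-finally or immediately before a consonant → [ɫ] by rule 1.

[roɾedeʃiɫ]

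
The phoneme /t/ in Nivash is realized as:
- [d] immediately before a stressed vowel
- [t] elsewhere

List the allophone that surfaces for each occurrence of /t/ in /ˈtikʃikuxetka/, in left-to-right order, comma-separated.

Occurrence 1 (position 1): immediately before a stressed vowel → [d].
Occurrence 2 (position 10): no conditioning environment matches → elsewhere allophone [t].

[d], [t]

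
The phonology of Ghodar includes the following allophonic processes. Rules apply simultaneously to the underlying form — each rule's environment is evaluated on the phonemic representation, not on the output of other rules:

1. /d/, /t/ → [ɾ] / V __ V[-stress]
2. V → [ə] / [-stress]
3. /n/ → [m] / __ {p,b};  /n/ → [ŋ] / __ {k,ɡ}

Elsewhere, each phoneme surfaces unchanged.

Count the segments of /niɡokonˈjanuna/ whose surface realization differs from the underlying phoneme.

5

Segments that undergo a rule: /i/ → [ə] (rule 2); /o/ → [ə] (rule 2); /o/ → [ə] (rule 2); /u/ → [ə] (rule 2); /a/ → [ə] (rule 2).
All other segments surface unchanged.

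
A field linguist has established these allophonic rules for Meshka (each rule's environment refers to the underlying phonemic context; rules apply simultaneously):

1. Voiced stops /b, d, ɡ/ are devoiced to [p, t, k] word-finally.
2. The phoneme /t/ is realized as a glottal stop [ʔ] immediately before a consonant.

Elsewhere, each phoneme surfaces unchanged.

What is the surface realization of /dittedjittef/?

[diʔtedjiʔtef]

/d/ — word-initial; rule 1 does not apply here → [d].
/t/ (between /i/ and /t/) occurs immediately before a consonant → [ʔ] by rule 2.
/t/ (between /t/ and /e/) is in the target of rule 2 but the environment (immediately before a consonant) is not met → [t].
/d/ — between /e/ and /j/; rule 1 does not apply here → [d].
Rule 2 applies to /t/ (between /i/ and /t/: immediately before a consonant) → [ʔ].
/t/ (between /t/ and /e/) is in the target of rule 2 but the environment (immediately before a consonant) is not met → [t].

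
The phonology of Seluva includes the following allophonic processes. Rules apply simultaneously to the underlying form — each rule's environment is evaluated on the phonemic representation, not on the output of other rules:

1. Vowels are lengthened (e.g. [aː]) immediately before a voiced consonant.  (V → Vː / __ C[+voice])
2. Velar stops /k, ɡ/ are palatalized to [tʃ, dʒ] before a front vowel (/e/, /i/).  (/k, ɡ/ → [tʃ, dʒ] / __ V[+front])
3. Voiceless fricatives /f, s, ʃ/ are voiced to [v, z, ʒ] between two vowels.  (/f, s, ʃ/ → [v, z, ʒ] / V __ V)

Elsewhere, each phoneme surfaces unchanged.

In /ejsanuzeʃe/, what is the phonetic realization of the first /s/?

/s/ (between /j/ and /a/) is in the target of rule 3 but the environment (between two vowels) is not met → [s].

[s]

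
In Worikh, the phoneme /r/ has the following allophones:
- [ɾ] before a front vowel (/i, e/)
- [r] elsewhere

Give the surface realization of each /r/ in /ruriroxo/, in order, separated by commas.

[r], [ɾ], [r]

Occurrence 1 (position 1): no conditioning environment matches → elsewhere allophone [r].
Occurrence 2 (position 3): before a front vowel (/i, e/) → [ɾ].
Occurrence 3 (position 5): no conditioning environment matches → elsewhere allophone [r].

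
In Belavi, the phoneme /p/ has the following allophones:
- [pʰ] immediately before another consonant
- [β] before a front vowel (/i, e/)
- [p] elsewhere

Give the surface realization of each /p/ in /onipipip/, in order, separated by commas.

Occurrence 1 (position 4): before a front vowel (/i, e/) → [β].
Occurrence 2 (position 6): before a front vowel (/i, e/) → [β].
Occurrence 3 (position 8): no conditioning environment matches → elsewhere allophone [p].

[β], [β], [p]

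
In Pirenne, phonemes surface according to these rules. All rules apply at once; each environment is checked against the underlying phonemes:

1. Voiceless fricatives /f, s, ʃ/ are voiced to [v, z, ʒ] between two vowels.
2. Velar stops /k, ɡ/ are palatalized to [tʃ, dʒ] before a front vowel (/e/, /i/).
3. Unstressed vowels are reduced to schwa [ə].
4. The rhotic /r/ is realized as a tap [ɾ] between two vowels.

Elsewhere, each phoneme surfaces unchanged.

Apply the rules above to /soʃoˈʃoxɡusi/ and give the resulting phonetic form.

[səʒəˈʒoxɡəzə]

/s/ (word-initial) is in the target of rule 1 but the environment (between two vowels) is not met → [s].
/o/ — between /s/ and /ʃ/, in an unstressed syllable — surfaces as [ə] (rule 3).
/ʃ/ (between /o/ and /o/) occurs between two vowels → [ʒ] by rule 1.
/o/ (between /ʃ/ and /ʃ/) occurs in an unstressed syllable → [ə] by rule 3.
Rule 1 applies to /ʃ/ (between /o/ and /o/: between two vowels) → [ʒ].
/o/ (between /ʃ/ and /x/) fails the environment for rule 3, so it stays [o].
/x/ (between /o/ and /ɡ/) is unaffected → [x].
/ɡ/ (between /x/ and /u/): rule 2 targets it, but not before a front vowel → unchanged [ɡ].
/u/ (between /ɡ/ and /s/) occurs in an unstressed syllable → [ə] by rule 3.
Rule 1 applies to /s/ (between /u/ and /i/: between two vowels) → [z].
Rule 3 applies to /i/ (word-final: in an unstressed syllable) → [ə].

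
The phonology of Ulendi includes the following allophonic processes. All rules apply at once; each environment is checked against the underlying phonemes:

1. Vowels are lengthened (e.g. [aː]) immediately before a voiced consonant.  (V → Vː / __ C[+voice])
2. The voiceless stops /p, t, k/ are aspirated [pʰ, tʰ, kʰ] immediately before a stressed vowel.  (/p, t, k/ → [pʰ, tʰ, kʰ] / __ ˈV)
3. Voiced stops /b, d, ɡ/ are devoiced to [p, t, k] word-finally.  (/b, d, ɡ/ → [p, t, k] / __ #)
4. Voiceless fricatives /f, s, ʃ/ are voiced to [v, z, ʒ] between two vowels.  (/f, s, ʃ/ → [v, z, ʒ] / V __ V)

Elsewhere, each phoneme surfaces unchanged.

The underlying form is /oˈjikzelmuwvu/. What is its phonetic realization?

/o/ meets the environment for rule 1 (before a voiced consonant) → [oː].
/j/ (between /o/ and /i/) is unaffected → [j].
/i/ (between /j/ and /k/): rule 1 targets it, but not before a voiced consonant → unchanged [i].
/k/ — between /i/ and /z/; rule 2 does not apply here → [k].
/z/ (between /k/ and /e/): no rule targets it → [z].
/e/ (between /z/ and /l/): before a voiced consonant, so rule 1 applies → [eː].
/l/ — not in any rule's target class → [l].
/m/ — not in any rule's target class → [m].
Rule 1 applies to /u/ (between /m/ and /w/: before a voiced consonant) → [uː].
/w/ (between /u/ and /v/): no rule targets it → [w].
/v/ — not in any rule's target class → [v].
/u/ (word-final) fails the environment for rule 1, so it stays [u].

[oːˈjikzeːlmuːwvu]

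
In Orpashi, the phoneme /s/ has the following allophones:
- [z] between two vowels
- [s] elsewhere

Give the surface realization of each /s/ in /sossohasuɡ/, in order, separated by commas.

Occurrence 1 (position 1): no conditioning environment matches → elsewhere allophone [s].
Occurrence 2 (position 3): no conditioning environment matches → elsewhere allophone [s].
Occurrence 3 (position 4): no conditioning environment matches → elsewhere allophone [s].
Occurrence 4 (position 8): between two vowels → [z].

[s], [s], [s], [z]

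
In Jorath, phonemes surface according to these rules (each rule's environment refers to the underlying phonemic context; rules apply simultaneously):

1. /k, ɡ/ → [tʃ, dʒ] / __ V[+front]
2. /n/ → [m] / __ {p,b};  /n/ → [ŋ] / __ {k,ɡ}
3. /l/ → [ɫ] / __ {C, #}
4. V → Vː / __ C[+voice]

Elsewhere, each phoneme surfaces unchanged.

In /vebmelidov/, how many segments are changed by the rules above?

4

Segments that undergo a rule: /e/ → [eː] (rule 4); /e/ → [eː] (rule 4); /i/ → [iː] (rule 4); /o/ → [oː] (rule 4).
All other segments surface unchanged.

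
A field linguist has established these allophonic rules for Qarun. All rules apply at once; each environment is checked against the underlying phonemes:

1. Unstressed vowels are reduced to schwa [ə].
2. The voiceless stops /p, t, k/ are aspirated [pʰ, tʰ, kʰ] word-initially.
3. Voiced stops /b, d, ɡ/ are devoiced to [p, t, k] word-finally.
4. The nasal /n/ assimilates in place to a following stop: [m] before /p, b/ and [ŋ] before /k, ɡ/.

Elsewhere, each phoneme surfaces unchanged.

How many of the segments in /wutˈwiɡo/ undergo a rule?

2

Segments that undergo a rule: /u/ → [ə] (rule 1); /o/ → [ə] (rule 1).
All other segments surface unchanged.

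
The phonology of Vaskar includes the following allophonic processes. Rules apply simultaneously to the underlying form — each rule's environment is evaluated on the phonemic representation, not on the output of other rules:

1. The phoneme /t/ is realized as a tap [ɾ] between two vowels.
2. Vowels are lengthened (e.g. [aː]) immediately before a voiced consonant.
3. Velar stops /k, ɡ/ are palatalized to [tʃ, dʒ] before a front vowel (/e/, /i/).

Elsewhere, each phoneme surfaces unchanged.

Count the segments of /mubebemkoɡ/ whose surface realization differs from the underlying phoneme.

4

Segments that undergo a rule: /u/ → [uː] (rule 2); /e/ → [eː] (rule 2); /e/ → [eː] (rule 2); /o/ → [oː] (rule 2).
All other segments surface unchanged.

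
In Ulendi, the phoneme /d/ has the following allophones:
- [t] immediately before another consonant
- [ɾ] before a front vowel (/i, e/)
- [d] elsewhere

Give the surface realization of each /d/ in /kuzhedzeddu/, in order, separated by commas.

Occurrence 1 (position 6): immediately before another consonant → [t].
Occurrence 2 (position 9): immediately before another consonant → [t].
Occurrence 3 (position 10): no conditioning environment matches → elsewhere allophone [d].

[t], [t], [d]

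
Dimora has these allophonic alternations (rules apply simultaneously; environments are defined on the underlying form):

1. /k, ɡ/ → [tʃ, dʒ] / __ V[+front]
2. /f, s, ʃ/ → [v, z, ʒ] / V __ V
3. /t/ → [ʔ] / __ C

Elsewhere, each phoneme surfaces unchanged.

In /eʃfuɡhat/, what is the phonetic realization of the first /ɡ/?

[ɡ]

/ɡ/ — between /u/ and /h/; rule 1 does not apply here → [ɡ].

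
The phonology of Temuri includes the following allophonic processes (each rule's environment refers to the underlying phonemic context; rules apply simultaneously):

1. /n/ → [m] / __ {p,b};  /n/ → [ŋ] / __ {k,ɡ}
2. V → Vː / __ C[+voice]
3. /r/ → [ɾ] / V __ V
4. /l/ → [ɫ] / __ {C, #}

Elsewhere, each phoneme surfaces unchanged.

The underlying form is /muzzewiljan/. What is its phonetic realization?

/m/ — not in any rule's target class → [m].
/u/ meets the environment for rule 2 (before a voiced consonant) → [uː].
/z/ (between /u/ and /z/): no rule targets it → [z].
/z/ — not in any rule's target class → [z].
/e/ — between /z/ and /w/, before a voiced consonant — surfaces as [eː] (rule 2).
/w/ (between /e/ and /i/) is unaffected → [w].
/i/ meets the environment for rule 2 (before a voiced consonant) → [iː].
Rule 4 applies to /l/ (between /i/ and /j/: word-finally or immediately before a consonant) → [ɫ].
/j/ (between /l/ and /a/): no rule targets it → [j].
Rule 2 applies to /a/ (between /j/ and /n/: before a voiced consonant) → [aː].
/n/ (word-final) fails the environment for rule 1, so it stays [n].

[muːzzeːwiːɫjaːn]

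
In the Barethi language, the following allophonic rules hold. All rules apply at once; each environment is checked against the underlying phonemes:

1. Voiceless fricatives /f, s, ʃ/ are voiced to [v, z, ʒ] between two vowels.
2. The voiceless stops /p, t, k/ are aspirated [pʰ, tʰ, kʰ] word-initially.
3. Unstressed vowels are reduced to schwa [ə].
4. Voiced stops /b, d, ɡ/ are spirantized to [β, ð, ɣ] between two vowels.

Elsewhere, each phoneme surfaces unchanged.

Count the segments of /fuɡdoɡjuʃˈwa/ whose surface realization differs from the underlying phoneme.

Segments that undergo a rule: /u/ → [ə] (rule 3); /o/ → [ə] (rule 3); /u/ → [ə] (rule 3).
All other segments surface unchanged.

3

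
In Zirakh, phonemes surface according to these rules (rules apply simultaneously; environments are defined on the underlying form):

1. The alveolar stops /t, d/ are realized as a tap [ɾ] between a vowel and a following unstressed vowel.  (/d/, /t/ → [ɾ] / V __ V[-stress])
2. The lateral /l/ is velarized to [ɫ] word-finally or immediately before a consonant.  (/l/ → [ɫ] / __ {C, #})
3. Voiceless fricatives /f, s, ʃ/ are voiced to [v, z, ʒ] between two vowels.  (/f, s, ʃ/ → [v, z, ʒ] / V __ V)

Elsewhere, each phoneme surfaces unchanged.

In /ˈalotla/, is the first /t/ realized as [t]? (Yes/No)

/t/ (between /o/ and /l/): rule 1 targets it, but not between a vowel and a following unstressed vowel → unchanged [t].
The actual realization is [t], which matches [t].

Yes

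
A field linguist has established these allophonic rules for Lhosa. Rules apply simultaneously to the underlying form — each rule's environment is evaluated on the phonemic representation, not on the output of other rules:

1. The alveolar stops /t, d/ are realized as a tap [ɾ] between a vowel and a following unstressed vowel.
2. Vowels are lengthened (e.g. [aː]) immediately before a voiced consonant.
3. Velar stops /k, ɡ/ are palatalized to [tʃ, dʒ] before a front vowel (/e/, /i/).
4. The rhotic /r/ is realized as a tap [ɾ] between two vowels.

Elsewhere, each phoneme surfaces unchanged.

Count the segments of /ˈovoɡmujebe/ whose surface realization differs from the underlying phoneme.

Segments that undergo a rule: /o/ → [oː] (rule 2); /o/ → [oː] (rule 2); /u/ → [uː] (rule 2); /e/ → [eː] (rule 2).
All other segments surface unchanged.

4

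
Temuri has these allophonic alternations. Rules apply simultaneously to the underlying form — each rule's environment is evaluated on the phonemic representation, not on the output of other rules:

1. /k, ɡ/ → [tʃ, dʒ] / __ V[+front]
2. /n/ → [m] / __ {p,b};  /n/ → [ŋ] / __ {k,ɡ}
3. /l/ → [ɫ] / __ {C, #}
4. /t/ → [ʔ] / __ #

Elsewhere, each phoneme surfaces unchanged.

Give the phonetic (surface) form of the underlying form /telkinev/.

/t/ (word-initial) is in the target of rule 4 but the environment (word-finally) is not met → [t].
/e/ — not in any rule's target class → [e].
/l/ (between /e/ and /k/): word-finally or immediately before a consonant, so rule 3 applies → [ɫ].
/k/ meets the environment for rule 1 (before a front vowel) → [tʃ].
/i/ (between /k/ and /n/) is unaffected → [i].
/n/ (between /i/ and /e/) fails the environment for rule 2, so it stays [n].
/e/ — not in any rule's target class → [e].
/v/ (word-final): no rule targets it → [v].

[teɫtʃinev]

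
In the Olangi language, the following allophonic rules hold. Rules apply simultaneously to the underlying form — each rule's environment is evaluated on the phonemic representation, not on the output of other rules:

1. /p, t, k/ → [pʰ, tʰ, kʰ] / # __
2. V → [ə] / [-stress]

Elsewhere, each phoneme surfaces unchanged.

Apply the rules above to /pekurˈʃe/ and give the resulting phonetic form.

Rule 1 applies to /p/ (word-initial: word-initially) → [pʰ].
/e/ — between /p/ and /k/, in an unstressed syllable — surfaces as [ə] (rule 2).
/k/ (between /e/ and /u/) is in the target of rule 1 but the environment (word-initially) is not met → [k].
/u/ — between /k/ and /r/, in an unstressed syllable — surfaces as [ə] (rule 2).
/r/ — not in any rule's target class → [r].
/ʃ/ stays [ʃ].
/e/ (word-final) is in the target of rule 2 but the environment (in an unstressed syllable) is not met → [e].

[pʰəkərˈʃe]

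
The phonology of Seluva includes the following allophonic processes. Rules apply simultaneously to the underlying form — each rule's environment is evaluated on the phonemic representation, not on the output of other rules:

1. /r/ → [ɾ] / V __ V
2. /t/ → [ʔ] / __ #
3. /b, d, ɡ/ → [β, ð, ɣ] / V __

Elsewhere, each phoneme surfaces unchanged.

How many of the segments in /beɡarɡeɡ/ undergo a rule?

Segments that undergo a rule: /ɡ/ → [ɣ] (rule 3); /ɡ/ → [ɣ] (rule 3).
All other segments surface unchanged.

2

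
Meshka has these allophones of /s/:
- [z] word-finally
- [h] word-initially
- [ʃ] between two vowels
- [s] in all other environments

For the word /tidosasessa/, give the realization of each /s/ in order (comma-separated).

Occurrence 1 (position 5): between two vowels → [ʃ].
Occurrence 2 (position 7): between two vowels → [ʃ].
Occurrence 3 (position 9): no conditioning environment matches → elsewhere allophone [s].
Occurrence 4 (position 10): no conditioning environment matches → elsewhere allophone [s].

[ʃ], [ʃ], [s], [s]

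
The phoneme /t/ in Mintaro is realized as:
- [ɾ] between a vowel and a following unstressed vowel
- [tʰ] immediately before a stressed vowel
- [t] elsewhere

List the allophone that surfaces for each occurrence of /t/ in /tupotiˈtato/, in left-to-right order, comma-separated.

[t], [ɾ], [tʰ], [ɾ]

Occurrence 1 (position 1): no conditioning environment matches → elsewhere allophone [t].
Occurrence 2 (position 5): between a vowel and a following unstressed vowel → [ɾ].
Occurrence 3 (position 7): immediately before a stressed vowel → [tʰ].
Occurrence 4 (position 9): between a vowel and a following unstressed vowel → [ɾ].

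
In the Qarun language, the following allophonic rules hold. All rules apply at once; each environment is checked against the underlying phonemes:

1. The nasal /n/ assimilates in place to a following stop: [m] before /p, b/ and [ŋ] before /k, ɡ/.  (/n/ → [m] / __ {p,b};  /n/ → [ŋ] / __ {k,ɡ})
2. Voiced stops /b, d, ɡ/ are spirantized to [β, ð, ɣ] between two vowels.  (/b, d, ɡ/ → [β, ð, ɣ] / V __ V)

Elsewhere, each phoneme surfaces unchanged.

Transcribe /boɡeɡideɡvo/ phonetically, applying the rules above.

[boɣeɣiðeɡvo]

/b/ — word-initial; rule 2 does not apply here → [b].
/ɡ/ — between /o/ and /e/, between two vowels — surfaces as [ɣ] (rule 2).
/ɡ/ meets the environment for rule 2 (between two vowels) → [ɣ].
/d/ — between /i/ and /e/, between two vowels — surfaces as [ð] (rule 2).
/ɡ/ (between /e/ and /v/) is in the target of rule 2 but the environment (between two vowels) is not met → [ɡ].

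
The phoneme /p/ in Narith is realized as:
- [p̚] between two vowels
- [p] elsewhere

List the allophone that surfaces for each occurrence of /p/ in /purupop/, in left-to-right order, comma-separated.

Occurrence 1 (position 1): no conditioning environment matches → elsewhere allophone [p].
Occurrence 2 (position 5): between two vowels → [p̚].
Occurrence 3 (position 7): no conditioning environment matches → elsewhere allophone [p].

[p], [p̚], [p]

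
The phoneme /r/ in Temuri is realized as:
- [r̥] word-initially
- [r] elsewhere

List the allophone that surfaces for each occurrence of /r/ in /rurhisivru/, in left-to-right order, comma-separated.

[r̥], [r], [r]

Occurrence 1 (position 1): word-initially → [r̥].
Occurrence 2 (position 3): no conditioning environment matches → elsewhere allophone [r].
Occurrence 3 (position 9): no conditioning environment matches → elsewhere allophone [r].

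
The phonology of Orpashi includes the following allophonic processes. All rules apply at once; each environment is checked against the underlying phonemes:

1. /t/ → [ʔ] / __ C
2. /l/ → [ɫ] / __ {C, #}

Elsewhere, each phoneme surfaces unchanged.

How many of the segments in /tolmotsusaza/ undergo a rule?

2

Segments that undergo a rule: /l/ → [ɫ] (rule 2); /t/ → [ʔ] (rule 1).
All other segments surface unchanged.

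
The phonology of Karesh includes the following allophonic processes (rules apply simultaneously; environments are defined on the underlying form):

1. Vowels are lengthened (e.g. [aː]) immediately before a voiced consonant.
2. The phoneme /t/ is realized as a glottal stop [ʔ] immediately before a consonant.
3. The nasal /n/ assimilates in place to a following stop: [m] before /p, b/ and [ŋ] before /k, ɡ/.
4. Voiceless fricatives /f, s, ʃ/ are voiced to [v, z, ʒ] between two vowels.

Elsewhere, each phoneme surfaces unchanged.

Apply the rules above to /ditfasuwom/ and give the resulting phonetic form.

/d/ (word-initial) is unaffected → [d].
/i/ — between /d/ and /t/; rule 1 does not apply here → [i].
/t/ meets the environment for rule 2 (immediately before a consonant) → [ʔ].
/f/ — between /t/ and /a/; rule 4 does not apply here → [f].
/a/ (between /f/ and /s/) is in the target of rule 1 but the environment (before a voiced consonant) is not met → [a].
Rule 4 applies to /s/ (between /a/ and /u/: between two vowels) → [z].
Rule 1 applies to /u/ (between /s/ and /w/: before a voiced consonant) → [uː].
/w/ (between /u/ and /o/): no rule targets it → [w].
Rule 1 applies to /o/ (between /w/ and /m/: before a voiced consonant) → [oː].
/m/ (word-final): no rule targets it → [m].

[diʔfazuːwoːm]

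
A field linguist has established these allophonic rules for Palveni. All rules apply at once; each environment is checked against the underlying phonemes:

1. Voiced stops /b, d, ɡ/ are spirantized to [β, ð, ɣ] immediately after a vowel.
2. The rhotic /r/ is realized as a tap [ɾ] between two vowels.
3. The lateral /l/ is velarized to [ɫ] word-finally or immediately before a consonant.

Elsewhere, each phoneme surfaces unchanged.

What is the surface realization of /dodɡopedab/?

/d/ (word-initial) fails the environment for rule 1, so it stays [d].
/o/ stays [o].
/d/ meets the environment for rule 1 (immediately after a vowel) → [ð].
/ɡ/ (between /d/ and /o/) fails the environment for rule 1, so it stays [ɡ].
/o/ (between /ɡ/ and /p/) is unaffected → [o].
/p/ (between /o/ and /e/): no rule targets it → [p].
/e/ (between /p/ and /d/) is unaffected → [e].
/d/ (between /e/ and /a/): immediately after a vowel, so rule 1 applies → [ð].
/a/ (between /d/ and /b/): no rule targets it → [a].
Rule 1 applies to /b/ (word-final: immediately after a vowel) → [β].

[doðɡopeðaβ]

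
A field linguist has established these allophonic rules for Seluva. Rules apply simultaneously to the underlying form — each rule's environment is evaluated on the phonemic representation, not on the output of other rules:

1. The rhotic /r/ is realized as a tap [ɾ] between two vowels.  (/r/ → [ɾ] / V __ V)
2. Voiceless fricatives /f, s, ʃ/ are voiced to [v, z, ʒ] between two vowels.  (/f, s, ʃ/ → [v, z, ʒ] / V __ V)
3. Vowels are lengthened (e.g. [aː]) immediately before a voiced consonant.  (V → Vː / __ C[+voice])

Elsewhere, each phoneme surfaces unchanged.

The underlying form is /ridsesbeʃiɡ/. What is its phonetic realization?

[riːdsesbeʒiːɡ]

/r/ — word-initial; rule 1 does not apply here → [r].
/i/ — between /r/ and /d/, before a voiced consonant — surfaces as [iː] (rule 3).
/d/ — not in any rule's target class → [d].
/s/ — between /d/ and /e/; rule 2 does not apply here → [s].
/e/ (between /s/ and /s/): rule 3 targets it, but not before a voiced consonant → unchanged [e].
/s/ — between /e/ and /b/; rule 2 does not apply here → [s].
/b/ stays [b].
/e/ — between /b/ and /ʃ/; rule 3 does not apply here → [e].
/ʃ/ (between /e/ and /i/) occurs between two vowels → [ʒ] by rule 2.
/i/ (between /ʃ/ and /ɡ/): before a voiced consonant, so rule 3 applies → [iː].
/ɡ/ stays [ɡ].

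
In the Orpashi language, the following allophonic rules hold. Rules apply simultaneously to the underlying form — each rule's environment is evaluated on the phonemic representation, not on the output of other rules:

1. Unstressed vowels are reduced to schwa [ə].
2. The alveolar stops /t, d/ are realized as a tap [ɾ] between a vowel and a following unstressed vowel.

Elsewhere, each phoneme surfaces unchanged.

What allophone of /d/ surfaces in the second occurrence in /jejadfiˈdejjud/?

[d]

/d/ — between /i/ and /e/; rule 2 does not apply here → [d].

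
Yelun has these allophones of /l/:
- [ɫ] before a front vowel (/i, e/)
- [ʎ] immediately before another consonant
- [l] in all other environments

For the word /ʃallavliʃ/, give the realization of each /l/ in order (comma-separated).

Occurrence 1 (position 3): immediately before another consonant → [ʎ].
Occurrence 2 (position 4): no conditioning environment matches → elsewhere allophone [l].
Occurrence 3 (position 7): before a front vowel (/i, e/) → [ɫ].

[ʎ], [l], [ɫ]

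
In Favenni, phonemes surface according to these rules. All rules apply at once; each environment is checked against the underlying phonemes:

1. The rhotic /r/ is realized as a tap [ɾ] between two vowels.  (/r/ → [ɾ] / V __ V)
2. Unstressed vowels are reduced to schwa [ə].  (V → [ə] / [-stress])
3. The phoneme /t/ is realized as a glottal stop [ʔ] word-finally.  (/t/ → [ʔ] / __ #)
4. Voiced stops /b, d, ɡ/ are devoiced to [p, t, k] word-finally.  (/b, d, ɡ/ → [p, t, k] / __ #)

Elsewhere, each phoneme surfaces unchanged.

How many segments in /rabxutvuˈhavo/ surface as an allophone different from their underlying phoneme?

4

Segments that undergo a rule: /a/ → [ə] (rule 2); /u/ → [ə] (rule 2); /u/ → [ə] (rule 2); /o/ → [ə] (rule 2).
All other segments surface unchanged.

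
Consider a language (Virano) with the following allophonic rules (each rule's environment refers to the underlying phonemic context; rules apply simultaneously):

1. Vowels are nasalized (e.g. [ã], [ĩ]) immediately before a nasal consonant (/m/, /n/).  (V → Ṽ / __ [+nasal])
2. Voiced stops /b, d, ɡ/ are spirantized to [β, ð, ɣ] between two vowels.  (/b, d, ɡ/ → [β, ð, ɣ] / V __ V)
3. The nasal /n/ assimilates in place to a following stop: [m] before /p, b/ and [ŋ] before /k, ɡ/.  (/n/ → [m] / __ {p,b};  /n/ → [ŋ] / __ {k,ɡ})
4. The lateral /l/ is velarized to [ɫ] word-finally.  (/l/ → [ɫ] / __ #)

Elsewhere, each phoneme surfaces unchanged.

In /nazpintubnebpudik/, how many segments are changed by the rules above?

2

Segments that undergo a rule: /i/ → [ĩ] (rule 1); /d/ → [ð] (rule 2).
All other segments surface unchanged.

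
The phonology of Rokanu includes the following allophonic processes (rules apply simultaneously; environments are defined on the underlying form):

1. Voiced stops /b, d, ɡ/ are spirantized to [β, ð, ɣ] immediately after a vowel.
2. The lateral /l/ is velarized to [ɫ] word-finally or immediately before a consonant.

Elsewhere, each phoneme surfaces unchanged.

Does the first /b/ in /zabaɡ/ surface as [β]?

Yes

/b/ (between /a/ and /a/) occurs immediately after a vowel → [β] by rule 1.
The actual realization is [β], which matches [β].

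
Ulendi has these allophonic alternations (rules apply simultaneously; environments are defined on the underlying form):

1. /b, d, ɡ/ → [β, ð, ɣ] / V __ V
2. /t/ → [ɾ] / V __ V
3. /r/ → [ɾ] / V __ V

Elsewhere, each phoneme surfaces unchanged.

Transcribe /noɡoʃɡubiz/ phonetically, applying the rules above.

[noɣoʃɡuβiz]

/n/ (word-initial): no rule targets it → [n].
/o/ stays [o].
Rule 1 applies to /ɡ/ (between /o/ and /o/: between two vowels) → [ɣ].
/o/ — not in any rule's target class → [o].
/ʃ/ (between /o/ and /ɡ/): no rule targets it → [ʃ].
/ɡ/ — between /ʃ/ and /u/; rule 1 does not apply here → [ɡ].
/u/ — not in any rule's target class → [u].
/b/ — between /u/ and /i/, between two vowels — surfaces as [β] (rule 1).
/i/ (between /b/ and /z/): no rule targets it → [i].
/z/ (word-final): no rule targets it → [z].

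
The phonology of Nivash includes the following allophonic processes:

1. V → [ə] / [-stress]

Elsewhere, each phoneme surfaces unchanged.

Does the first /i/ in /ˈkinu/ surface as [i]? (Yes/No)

Yes

/i/ (between /k/ and /n/) fails the environment for rule 1, so it stays [i].
The actual realization is [i], which matches [i].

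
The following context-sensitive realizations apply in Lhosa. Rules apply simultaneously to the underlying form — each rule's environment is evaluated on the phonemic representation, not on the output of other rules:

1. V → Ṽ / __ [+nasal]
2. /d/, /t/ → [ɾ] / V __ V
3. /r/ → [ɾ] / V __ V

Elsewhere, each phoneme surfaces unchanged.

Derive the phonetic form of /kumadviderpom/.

/k/ — not in any rule's target class → [k].
Rule 1 applies to /u/ (between /k/ and /m/: before a nasal consonant) → [ũ].
/m/ (between /u/ and /a/): no rule targets it → [m].
/a/ (between /m/ and /d/) fails the environment for rule 1, so it stays [a].
/d/ (between /a/ and /v/): rule 2 targets it, but not between two vowels → unchanged [d].
/v/ — not in any rule's target class → [v].
/i/ (between /v/ and /d/): rule 1 targets it, but not before a nasal consonant → unchanged [i].
Rule 2 applies to /d/ (between /i/ and /e/: between two vowels) → [ɾ].
/e/ (between /d/ and /r/) fails the environment for rule 1, so it stays [e].
/r/ — between /e/ and /p/; rule 3 does not apply here → [r].
/p/ (between /r/ and /o/) is unaffected → [p].
/o/ (between /p/ and /m/): before a nasal consonant, so rule 1 applies → [õ].
/m/ stays [m].

[kũmadviɾerpõm]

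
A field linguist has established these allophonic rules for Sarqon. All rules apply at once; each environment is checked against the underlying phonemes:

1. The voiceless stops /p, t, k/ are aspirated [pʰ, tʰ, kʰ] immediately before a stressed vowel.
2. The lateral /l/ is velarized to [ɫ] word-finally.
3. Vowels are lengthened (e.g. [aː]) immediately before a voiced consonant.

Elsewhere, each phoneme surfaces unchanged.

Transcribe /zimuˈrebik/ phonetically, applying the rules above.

[ziːmuːˈreːbik]

/z/ — not in any rule's target class → [z].
/i/ (between /z/ and /m/) occurs before a voiced consonant → [iː] by rule 3.
/m/ (between /i/ and /u/) is unaffected → [m].
/u/ — between /m/ and /r/, before a voiced consonant — surfaces as [uː] (rule 3).
/r/ — not in any rule's target class → [r].
/e/ meets the environment for rule 3 (before a voiced consonant) → [eː].
/b/ — not in any rule's target class → [b].
/i/ — between /b/ and /k/; rule 3 does not apply here → [i].
/k/ (word-final) is in the target of rule 1 but the environment (immediately before a stressed vowel) is not met → [k].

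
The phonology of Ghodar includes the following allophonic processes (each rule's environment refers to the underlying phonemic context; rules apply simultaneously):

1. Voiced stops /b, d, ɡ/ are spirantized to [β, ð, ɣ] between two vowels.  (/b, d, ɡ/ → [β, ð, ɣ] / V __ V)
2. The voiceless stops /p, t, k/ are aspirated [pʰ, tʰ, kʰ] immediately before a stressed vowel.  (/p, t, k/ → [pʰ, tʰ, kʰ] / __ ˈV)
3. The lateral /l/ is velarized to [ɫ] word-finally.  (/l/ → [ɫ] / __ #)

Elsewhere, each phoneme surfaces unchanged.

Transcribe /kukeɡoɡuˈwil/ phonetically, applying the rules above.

[kukeɣoɣuˈwiɫ]

/k/ (word-initial): rule 2 targets it, but not immediately before a stressed vowel → unchanged [k].
/k/ (between /u/ and /e/) is in the target of rule 2 but the environment (immediately before a stressed vowel) is not met → [k].
/ɡ/ (between /e/ and /o/): between two vowels, so rule 1 applies → [ɣ].
Rule 1 applies to /ɡ/ (between /o/ and /u/: between two vowels) → [ɣ].
/l/ — word-final, word-finally — surfaces as [ɫ] (rule 3).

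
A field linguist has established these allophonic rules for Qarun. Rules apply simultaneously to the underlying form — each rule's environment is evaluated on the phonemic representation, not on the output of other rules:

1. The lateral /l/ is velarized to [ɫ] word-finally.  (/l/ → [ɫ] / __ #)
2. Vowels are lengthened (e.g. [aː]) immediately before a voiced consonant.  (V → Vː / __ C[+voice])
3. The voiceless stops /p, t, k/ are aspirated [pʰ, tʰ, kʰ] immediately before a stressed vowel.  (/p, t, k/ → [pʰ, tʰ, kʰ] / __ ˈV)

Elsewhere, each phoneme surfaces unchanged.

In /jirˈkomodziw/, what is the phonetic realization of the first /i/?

[iː]

Rule 2 applies to /i/ (between /j/ and /r/: before a voiced consonant) → [iː].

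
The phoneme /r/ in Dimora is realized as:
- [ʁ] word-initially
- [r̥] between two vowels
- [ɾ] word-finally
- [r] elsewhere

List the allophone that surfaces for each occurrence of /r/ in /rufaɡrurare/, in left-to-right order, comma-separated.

[ʁ], [r], [r̥], [r̥]

Occurrence 1 (position 1): word-initially → [ʁ].
Occurrence 2 (position 6): no conditioning environment matches → elsewhere allophone [r].
Occurrence 3 (position 8): between two vowels → [r̥].
Occurrence 4 (position 10): between two vowels → [r̥].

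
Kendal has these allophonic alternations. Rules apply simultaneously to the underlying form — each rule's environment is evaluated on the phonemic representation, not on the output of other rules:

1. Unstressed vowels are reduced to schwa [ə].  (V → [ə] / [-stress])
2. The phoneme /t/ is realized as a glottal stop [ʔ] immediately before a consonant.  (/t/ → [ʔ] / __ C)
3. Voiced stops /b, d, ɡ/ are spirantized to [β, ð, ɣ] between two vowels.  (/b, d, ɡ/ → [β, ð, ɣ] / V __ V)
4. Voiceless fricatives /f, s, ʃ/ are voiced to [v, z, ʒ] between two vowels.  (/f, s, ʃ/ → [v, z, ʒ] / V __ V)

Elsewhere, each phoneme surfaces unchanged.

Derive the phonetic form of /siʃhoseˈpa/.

/s/ (word-initial) is in the target of rule 4 but the environment (between two vowels) is not met → [s].
Rule 1 applies to /i/ (between /s/ and /ʃ/: in an unstressed syllable) → [ə].
/ʃ/ — between /i/ and /h/; rule 4 does not apply here → [ʃ].
/h/ — not in any rule's target class → [h].
/o/ (between /h/ and /s/): in an unstressed syllable, so rule 1 applies → [ə].
/s/ — between /o/ and /e/, between two vowels — surfaces as [z] (rule 4).
/e/ meets the environment for rule 1 (in an unstressed syllable) → [ə].
/p/ (between /e/ and /a/) is unaffected → [p].
/a/ (word-final) is in the target of rule 1 but the environment (in an unstressed syllable) is not met → [a].

[səʃhəzəˈpa]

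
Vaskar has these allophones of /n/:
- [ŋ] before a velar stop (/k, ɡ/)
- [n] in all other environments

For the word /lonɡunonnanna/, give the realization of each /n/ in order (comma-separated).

Occurrence 1 (position 3): before a velar stop → [ŋ].
Occurrence 2 (position 6): no conditioning environment matches → elsewhere allophone [n].
Occurrence 3 (position 8): no conditioning environment matches → elsewhere allophone [n].
Occurrence 4 (position 9): no conditioning environment matches → elsewhere allophone [n].
Occurrence 5 (position 11): no conditioning environment matches → elsewhere allophone [n].
Occurrence 6 (position 12): no conditioning environment matches → elsewhere allophone [n].

[ŋ], [n], [n], [n], [n], [n]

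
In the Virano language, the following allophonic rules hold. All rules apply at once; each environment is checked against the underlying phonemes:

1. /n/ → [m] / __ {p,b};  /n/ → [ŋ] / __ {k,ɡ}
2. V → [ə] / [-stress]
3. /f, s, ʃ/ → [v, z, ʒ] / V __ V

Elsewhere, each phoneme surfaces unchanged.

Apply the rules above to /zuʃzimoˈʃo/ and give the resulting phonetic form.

[zəʃzəməˈʒo]

/u/ (between /z/ and /ʃ/): in an unstressed syllable, so rule 2 applies → [ə].
/ʃ/ (between /u/ and /z/) is in the target of rule 3 but the environment (between two vowels) is not met → [ʃ].
Rule 2 applies to /i/ (between /z/ and /m/: in an unstressed syllable) → [ə].
/o/ meets the environment for rule 2 (in an unstressed syllable) → [ə].
/ʃ/ (between /o/ and /o/) occurs between two vowels → [ʒ] by rule 3.
/o/ — word-final; rule 2 does not apply here → [o].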